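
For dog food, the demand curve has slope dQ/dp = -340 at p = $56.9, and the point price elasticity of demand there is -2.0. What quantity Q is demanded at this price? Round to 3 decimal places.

9673.000

Ed = (dQ/dp)·(p/Q) ⇒ Q = (dQ/dp)·p/Ed = (-340)·56.9/(-2.0) = 9673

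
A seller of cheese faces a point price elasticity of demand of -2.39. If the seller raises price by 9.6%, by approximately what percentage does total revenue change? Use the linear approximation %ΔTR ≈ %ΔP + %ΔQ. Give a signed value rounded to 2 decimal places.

-13.34%

%ΔQ ≈ Ed × %ΔP = (-2.39) × (+9.6%) = -22.9440%
%ΔTR ≈ %ΔP + %ΔQ = (+9.6%) + (-22.9440%) = -13.3440%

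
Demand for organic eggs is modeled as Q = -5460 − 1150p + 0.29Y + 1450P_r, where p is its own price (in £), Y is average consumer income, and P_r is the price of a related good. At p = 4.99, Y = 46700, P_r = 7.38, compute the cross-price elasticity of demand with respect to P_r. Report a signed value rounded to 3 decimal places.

0.820

At the given values, Q = -5460 − 1150(4.99) + 0.29(46700) + 1450(7.38) = 13045.5.
∂Q/∂P_r = 1450.
E = (1450) × (7.38/13045.5) = 0.82028…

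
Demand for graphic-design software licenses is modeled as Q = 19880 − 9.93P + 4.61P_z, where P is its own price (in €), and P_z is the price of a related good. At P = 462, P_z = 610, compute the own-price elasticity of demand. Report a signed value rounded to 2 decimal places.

-0.25

At the given values, Q = 19880 − 9.93(462) + 4.61(610) = 18104.44.
∂Q/∂P = −9.93.
E = (-9.93) × (462/18104.44) = -0.2533…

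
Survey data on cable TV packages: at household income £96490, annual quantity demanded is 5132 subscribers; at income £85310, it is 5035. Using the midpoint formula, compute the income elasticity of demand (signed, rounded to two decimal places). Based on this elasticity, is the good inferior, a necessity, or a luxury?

%ΔQ = (5035 − 5132)/[( 5132 + 5035)/2] = -97/5083.5 = -0.019081…
%ΔIncome = (85310 − 96490)/[( 96490 + 85310)/2] = -11180/90900 = -0.122992…
E_income = (-97/5083.5) / (-11180/90900) = 0.1551…
0 < E_income < 1 ⇒ normal good, necessity.

0.16; necessity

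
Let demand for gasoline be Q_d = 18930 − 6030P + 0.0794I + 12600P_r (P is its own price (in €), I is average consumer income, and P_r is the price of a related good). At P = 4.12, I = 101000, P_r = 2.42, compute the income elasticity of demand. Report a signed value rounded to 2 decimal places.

0.25

At the given values, Q_d = 18930 − 6030(4.12) + 0.0794(101000) + 12600(2.42) = 32597.8.
∂Q_d/∂I = 0.0794.
E = (0.0794) × (101000/32597.8) = 0.2460…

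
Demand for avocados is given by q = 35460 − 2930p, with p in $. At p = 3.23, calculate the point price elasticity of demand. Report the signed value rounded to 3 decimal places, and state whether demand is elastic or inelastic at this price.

dq/dp = −2930. At p = 3.23, q = 35460 − 2930(3.23) = 25996.1.
Ed = (dq/dp)·(p/q) = −2930 × (3.23/25996.1) = -0.36405…
|Ed| = 0.364 < 1, so demand is inelastic.

-0.364; inelastic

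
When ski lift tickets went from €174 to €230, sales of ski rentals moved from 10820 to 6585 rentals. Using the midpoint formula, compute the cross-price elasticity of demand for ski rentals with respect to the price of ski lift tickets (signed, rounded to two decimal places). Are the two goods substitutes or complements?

%ΔQ_{ski rentals} = (6585 − 10820)/avg = -4235/8702.5 = -0.486641…
%ΔP_{ski lift tickets} = (230 − 174)/avg = 56/202 = 0.277227…
E_cross = (-4235/8702.5) / (56/202) = -1.7553…
E_cross < 0 ⇒ the goods are complements.

-1.76; complements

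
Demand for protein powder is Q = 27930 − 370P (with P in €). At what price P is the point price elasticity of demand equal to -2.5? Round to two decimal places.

53.92

Ed = −370P/(27930 − 370P). Set this equal to -2.5:
370P = 2.5·(27930 − 370P) ⇒ 370P(1 + 2.5) = 2.5·27930
P = 2.5·27930 / (370·3.5) = 53.9189…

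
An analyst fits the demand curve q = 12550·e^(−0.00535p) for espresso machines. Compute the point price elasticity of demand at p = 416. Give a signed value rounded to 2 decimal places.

dq/dp = −0.00535·q = -7.25156. At p = 416, q = 1355.43.
Ed = (dq/dp)·(p/q) = (-7.25156) × (416/1355.43) = -2.2256

-2.23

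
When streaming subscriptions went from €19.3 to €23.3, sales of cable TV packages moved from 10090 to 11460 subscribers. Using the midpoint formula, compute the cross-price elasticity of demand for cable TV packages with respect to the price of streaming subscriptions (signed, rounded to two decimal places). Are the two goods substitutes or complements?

0.68; substitutes

%ΔQ_{cable TV packages} = (11460 − 10090)/avg = 1370/10775 = 0.127146…
%ΔP_{streaming subscriptions} = (23.3 − 19.3)/avg = 4/21.3 = 0.187793…
E_cross = (1370/10775) / (4/21.3) = 0.6770…
E_cross > 0 ⇒ the goods are substitutes.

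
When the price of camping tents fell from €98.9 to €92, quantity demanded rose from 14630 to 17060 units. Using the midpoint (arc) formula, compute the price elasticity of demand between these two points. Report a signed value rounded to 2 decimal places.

%ΔQ = (17060 − 14630) / [(14630 + 17060)/2] = 2430/15845 = 0.153360…
%ΔP = (92 − 98.9) / [(98.9 + 92)/2] = -6.9/95.45 = -0.072289…
Arc Ed = %ΔQ / %ΔP = (2430/15845) / (-6.9/95.45) = -2.1214…

-2.12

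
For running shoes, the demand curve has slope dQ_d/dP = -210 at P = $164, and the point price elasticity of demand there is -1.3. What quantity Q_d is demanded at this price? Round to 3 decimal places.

Ed = (dQ_d/dP)·(P/Q_d) ⇒ Q_d = (dQ_d/dP)·P/Ed = (-210)·164/(-1.3) = 26492.30769…

26492.308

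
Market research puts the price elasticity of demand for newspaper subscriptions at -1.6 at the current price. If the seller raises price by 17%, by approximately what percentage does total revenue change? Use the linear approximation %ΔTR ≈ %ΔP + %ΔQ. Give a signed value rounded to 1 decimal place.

%ΔQ ≈ Ed × %ΔP = (-1.6) × (+17%) = -27.2000%
%ΔTR ≈ %ΔP + %ΔQ = (+17%) + (-27.2000%) = -10.2000%

-10.2%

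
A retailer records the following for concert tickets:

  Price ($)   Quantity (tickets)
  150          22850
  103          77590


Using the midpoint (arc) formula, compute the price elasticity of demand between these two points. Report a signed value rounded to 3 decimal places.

%ΔQ = (77590 − 22850) / [(22850 + 77590)/2] = 54740/50220 = 1.090003…
%ΔP = (103 − 150) / [(150 + 103)/2] = -47/126.5 = -0.371541…
Arc Ed = %ΔQ / %ΔP = (54740/50220) / (-47/126.5) = -2.93373…

-2.934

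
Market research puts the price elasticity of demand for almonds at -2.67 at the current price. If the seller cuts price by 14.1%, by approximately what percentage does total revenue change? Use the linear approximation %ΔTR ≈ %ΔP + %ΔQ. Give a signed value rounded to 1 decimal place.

%ΔQ ≈ Ed × %ΔP = (-2.67) × (-14.1%) = +37.6470%
%ΔTR ≈ %ΔP + %ΔQ = (-14.1%) + (+37.6470%) = +23.5470%

+23.5%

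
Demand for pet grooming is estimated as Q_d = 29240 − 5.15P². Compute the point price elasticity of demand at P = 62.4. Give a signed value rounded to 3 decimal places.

dQ_d/dP = −2·5.15·P = -642.72. At P = 62.4, Q_d = 9187.136.
Ed = (dQ_d/dP)·(P/Q_d) = (-642.72) × (62.4/9187.136) = -4.36542…

-4.365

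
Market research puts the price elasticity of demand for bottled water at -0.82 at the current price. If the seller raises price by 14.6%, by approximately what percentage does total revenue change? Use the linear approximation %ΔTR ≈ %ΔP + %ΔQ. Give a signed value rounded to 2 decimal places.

%ΔQ ≈ Ed × %ΔP = (-0.82) × (+14.6%) = -11.9720%
%ΔTR ≈ %ΔP + %ΔQ = (+14.6%) + (-11.9720%) = +2.6280%

+2.63%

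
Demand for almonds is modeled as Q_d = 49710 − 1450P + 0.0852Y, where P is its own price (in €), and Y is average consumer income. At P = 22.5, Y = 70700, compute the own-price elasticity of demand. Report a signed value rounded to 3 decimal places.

At the given values, Q_d = 49710 − 1450(22.5) + 0.0852(70700) = 23108.64.
∂Q_d/∂P = −1450.
E = (-1450) × (22.5/23108.64) = -1.41180…

-1.412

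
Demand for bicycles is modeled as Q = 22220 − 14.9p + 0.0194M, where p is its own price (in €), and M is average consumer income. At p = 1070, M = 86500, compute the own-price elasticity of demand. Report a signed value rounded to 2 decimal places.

At the given values, Q = 22220 − 14.9(1070) + 0.0194(86500) = 7955.1.
∂Q/∂p = −14.9.
E = (-14.9) × (1070/7955.1) = -2.0041…

-2.00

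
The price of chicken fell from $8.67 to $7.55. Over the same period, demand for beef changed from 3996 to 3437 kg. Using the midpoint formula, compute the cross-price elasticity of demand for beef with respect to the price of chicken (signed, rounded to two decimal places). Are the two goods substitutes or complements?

%ΔQ_{beef} = (3437 − 3996)/avg = -559/3716.5 = -0.150410…
%ΔP_{chicken} = (7.55 − 8.67)/avg = -1.12/8.11 = -0.138101…
E_cross = (-559/3716.5) / (-1.12/8.11) = 1.0891…
E_cross > 0 ⇒ the goods are substitutes.

1.09; substitutes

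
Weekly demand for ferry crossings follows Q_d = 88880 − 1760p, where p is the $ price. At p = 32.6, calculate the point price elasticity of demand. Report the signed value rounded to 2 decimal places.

-1.82

dQ_d/dp = −1760. At p = 32.6, Q_d = 88880 − 1760(32.6) = 31504.
Ed = (dQ_d/dp)·(p/Q_d) = −1760 × (32.6/31504) = -1.8212…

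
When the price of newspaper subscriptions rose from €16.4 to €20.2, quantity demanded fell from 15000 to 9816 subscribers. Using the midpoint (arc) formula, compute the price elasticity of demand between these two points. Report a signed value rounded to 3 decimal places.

%ΔQ = (9816 − 15000) / [(15000 + 9816)/2] = -5184/12408 = -0.417794…
%ΔP = (20.2 − 16.4) / [(16.4 + 20.2)/2] = 3.8/18.3 = 0.207650…
Arc Ed = %ΔQ / %ΔP = (-5184/12408) / (3.8/18.3) = -2.01201…

-2.012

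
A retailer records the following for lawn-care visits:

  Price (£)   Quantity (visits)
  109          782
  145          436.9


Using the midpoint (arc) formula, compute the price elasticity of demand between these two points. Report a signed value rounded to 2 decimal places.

%ΔQ = (436.9 − 782) / [(782 + 436.9)/2] = -345.1/609.45 = -0.566248…
%ΔP = (145 − 109) / [(109 + 145)/2] = 36/127 = 0.283464…
Arc Ed = %ΔQ / %ΔP = (-345.1/609.45) / (36/127) = -1.9975…

-2.00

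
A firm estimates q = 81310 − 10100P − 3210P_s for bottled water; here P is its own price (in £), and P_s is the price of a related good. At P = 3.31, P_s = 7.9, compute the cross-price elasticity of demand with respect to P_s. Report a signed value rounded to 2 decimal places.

-1.13

At the given values, q = 81310 − 10100(3.31) − 3210(7.9) = 22520.
∂q/∂P_s = -3210.
E = (-3210) × (7.9/22520) = -1.1260…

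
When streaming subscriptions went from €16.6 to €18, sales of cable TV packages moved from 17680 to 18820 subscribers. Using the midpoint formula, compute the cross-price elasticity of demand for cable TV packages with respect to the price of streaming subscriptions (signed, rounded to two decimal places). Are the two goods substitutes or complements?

%ΔQ_{cable TV packages} = (18820 − 17680)/avg = 1140/18250 = 0.062465…
%ΔP_{streaming subscriptions} = (18 − 16.6)/avg = 1.4/17.3 = 0.080924…
E_cross = (1140/18250) / (1.4/17.3) = 0.7718…
E_cross > 0 ⇒ the goods are substitutes.

0.77; substitutes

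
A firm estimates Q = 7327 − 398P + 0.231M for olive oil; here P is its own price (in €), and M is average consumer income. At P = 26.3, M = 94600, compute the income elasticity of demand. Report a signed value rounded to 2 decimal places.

1.17

At the given values, Q = 7327 − 398(26.3) + 0.231(94600) = 18712.2.
∂Q/∂M = 0.231.
E = (0.231) × (94600/18712.2) = 1.1678…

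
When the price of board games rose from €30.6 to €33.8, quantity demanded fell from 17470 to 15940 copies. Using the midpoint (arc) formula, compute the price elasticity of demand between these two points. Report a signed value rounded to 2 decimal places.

-0.92

%ΔQ = (15940 − 17470) / [(17470 + 15940)/2] = -1530/16705 = -0.091589…
%ΔP = (33.8 − 30.6) / [(30.6 + 33.8)/2] = 3.2/32.2 = 0.099378…
Arc Ed = %ΔQ / %ΔP = (-1530/16705) / (3.2/32.2) = -0.9216…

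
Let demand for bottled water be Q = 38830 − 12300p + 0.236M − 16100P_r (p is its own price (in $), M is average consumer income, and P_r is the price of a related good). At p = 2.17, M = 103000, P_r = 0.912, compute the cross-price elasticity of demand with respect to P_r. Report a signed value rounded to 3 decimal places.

At the given values, Q = 38830 − 12300(2.17) + 0.236(103000) − 16100(0.912) = 21763.8.
∂Q/∂P_r = -16100.
E = (-16100) × (0.912/21763.8) = -0.67466…

-0.675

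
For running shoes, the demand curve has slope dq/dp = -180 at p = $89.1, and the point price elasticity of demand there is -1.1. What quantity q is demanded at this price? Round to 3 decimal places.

Ed = (dq/dp)·(p/q) ⇒ q = (dq/dp)·p/Ed = (-180)·89.1/(-1.1) = 14580

14580.000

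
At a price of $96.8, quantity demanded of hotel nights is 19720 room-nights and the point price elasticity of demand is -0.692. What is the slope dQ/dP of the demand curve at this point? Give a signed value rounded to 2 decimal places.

Ed = (dQ/dP)·(P/Q) ⇒ dQ/dP = Ed·Q/P = (-0.692)·19720/96.8 = -140.9735…

-140.97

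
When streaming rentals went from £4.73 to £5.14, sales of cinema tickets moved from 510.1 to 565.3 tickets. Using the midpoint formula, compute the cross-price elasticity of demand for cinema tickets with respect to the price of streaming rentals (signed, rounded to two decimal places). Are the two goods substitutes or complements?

1.24; substitutes

%ΔQ_{cinema tickets} = (565.3 − 510.1)/avg = 55.2/537.7 = 0.102659…
%ΔP_{streaming rentals} = (5.14 − 4.73)/avg = 0.41/4.935 = 0.083080…
E_cross = (55.2/537.7) / (0.41/4.935) = 1.2356…
E_cross > 0 ⇒ the goods are substitutes.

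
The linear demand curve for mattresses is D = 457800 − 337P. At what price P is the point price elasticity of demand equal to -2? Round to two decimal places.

905.64

Ed = −337P/(457800 − 337P). Set this equal to -2:
337P = 2·(457800 − 337P) ⇒ 337P(1 + 2) = 2·457800
P = 2·457800 / (337·3) = 905.6379…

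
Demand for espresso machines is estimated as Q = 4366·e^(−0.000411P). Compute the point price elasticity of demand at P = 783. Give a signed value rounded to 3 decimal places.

dQ/dP = −0.000411·Q = -1.30066. At P = 783, Q = 3164.62.
Ed = (dQ/dP)·(P/Q) = (-1.30066) × (783/3164.62) = -0.32181…

-0.322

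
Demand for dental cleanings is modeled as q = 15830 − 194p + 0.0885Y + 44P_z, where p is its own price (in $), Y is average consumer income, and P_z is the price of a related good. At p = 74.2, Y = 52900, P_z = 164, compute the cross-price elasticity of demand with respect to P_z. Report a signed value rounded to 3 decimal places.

At the given values, q = 15830 − 194(74.2) + 0.0885(52900) + 44(164) = 13332.85.
∂q/∂P_z = 44.
E = (44) × (164/13332.85) = 0.54121…

0.541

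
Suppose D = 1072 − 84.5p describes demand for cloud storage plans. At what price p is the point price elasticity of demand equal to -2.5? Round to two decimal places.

9.06

Ed = −84.5p/(1072 − 84.5p). Set this equal to -2.5:
84.5p = 2.5·(1072 − 84.5p) ⇒ 84.5p(1 + 2.5) = 2.5·1072
p = 2.5·1072 / (84.5·3.5) = 9.0617…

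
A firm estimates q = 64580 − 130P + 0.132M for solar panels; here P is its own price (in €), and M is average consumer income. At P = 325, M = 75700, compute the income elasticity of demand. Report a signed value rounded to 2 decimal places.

At the given values, q = 64580 − 130(325) + 0.132(75700) = 32322.4.
∂q/∂M = 0.132.
E = (0.132) × (75700/32322.4) = 0.3091…

0.31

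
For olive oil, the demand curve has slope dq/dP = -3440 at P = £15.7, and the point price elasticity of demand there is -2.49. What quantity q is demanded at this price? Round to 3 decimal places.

Ed = (dq/dP)·(P/q) ⇒ q = (dq/dP)·P/Ed = (-3440)·15.7/(-2.49) = 21689.95983…

21689.960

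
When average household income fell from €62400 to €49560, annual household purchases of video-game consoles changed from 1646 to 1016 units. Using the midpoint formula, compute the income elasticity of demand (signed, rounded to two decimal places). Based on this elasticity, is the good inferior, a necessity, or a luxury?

%ΔQ = (1016 − 1646)/[( 1646 + 1016)/2] = -630/1331 = -0.473328…
%ΔIncome = (49560 − 62400)/[( 62400 + 49560)/2] = -12840/55980 = -0.229367…
E_income = (-630/1331) / (-12840/55980) = 2.0636…
E_income > 1 ⇒ normal good, luxury.

2.06; luxury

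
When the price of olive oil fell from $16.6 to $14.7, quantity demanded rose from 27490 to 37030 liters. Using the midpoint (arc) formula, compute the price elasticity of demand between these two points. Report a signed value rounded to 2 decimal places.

%ΔQ = (37030 − 27490) / [(27490 + 37030)/2] = 9540/32260 = 0.295722…
%ΔP = (14.7 − 16.6) / [(16.6 + 14.7)/2] = -1.9/15.65 = -0.121405…
Arc Ed = %ΔQ / %ΔP = (9540/32260) / (-1.9/15.65) = -2.4358…

-2.44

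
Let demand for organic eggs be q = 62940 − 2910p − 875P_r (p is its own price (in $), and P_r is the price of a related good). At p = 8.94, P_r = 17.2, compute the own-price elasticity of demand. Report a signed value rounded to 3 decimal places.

-1.189

At the given values, q = 62940 − 2910(8.94) − 875(17.2) = 21874.6.
∂q/∂p = −2910.
E = (-2910) × (8.94/21874.6) = -1.18929…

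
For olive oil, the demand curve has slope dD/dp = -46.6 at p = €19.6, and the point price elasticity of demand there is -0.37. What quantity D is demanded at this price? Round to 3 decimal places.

2468.541

Ed = (dD/dp)·(p/D) ⇒ D = (dD/dp)·p/Ed = (-46.6)·19.6/(-0.37) = 2468.54054…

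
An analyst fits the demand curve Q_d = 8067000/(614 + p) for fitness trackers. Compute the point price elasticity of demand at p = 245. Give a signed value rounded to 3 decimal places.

dQ_d/dp = −8067000/(614 + p)² = -10.9327. At p = 245, Q_d = 9391.15.
Ed = (dQ_d/dp)·(p/Q_d) = (-10.9327) × (245/9391.15) = -0.28521…

-0.285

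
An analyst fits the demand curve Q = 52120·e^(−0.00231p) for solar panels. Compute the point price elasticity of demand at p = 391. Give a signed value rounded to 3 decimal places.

-0.903

dQ/dp = −0.00231·Q = -48.793. At p = 391, Q = 21122.5.
Ed = (dQ/dp)·(p/Q) = (-48.793) × (391/21122.5) = -0.90321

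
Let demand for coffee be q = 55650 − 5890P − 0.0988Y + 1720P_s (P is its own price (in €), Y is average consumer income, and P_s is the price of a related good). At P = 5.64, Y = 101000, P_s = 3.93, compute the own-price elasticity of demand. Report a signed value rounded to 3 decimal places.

-1.729

At the given values, q = 55650 − 5890(5.64) − 0.0988(101000) + 1720(3.93) = 19211.2.
∂q/∂P = −5890.
E = (-5890) × (5.64/19211.2) = -1.72917…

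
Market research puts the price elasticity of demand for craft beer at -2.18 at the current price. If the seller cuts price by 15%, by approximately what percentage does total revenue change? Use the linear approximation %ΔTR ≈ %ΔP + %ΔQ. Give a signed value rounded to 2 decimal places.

%ΔQ ≈ Ed × %ΔP = (-2.18) × (-15%) = +32.7000%
%ΔTR ≈ %ΔP + %ΔQ = (-15%) + (+32.7000%) = +17.7000%

+17.70%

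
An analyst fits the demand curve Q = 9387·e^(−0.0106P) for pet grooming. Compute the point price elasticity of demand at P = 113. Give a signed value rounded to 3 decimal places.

dQ/dP = −0.0106·Q = -30.0355. At P = 113, Q = 2833.54.
Ed = (dQ/dP)·(P/Q) = (-30.0355) × (113/2833.54) = -1.1978

-1.198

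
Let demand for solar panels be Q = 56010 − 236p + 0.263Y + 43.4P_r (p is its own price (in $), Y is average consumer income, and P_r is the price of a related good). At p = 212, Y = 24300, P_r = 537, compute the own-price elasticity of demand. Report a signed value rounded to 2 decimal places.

-1.40

At the given values, Q = 56010 − 236(212) + 0.263(24300) + 43.4(537) = 35674.7.
∂Q/∂p = −236.
E = (-236) × (212/35674.7) = -1.4024…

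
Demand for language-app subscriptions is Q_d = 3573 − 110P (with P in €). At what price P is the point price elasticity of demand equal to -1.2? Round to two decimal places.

Ed = −110P/(3573 − 110P). Set this equal to -1.2:
110P = 1.2·(3573 − 110P) ⇒ 110P(1 + 1.2) = 1.2·3573
P = 1.2·3573 / (110·2.2) = 17.7173…

17.72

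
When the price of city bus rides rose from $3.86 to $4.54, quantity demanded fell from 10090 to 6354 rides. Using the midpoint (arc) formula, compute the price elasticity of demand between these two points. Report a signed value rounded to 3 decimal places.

%ΔQ = (6354 − 10090) / [(10090 + 6354)/2] = -3736/8222 = -0.454390…
%ΔP = (4.54 − 3.86) / [(3.86 + 4.54)/2] = 0.68/4.2 = 0.161904…
Arc Ed = %ΔQ / %ΔP = (-3736/8222) / (0.68/4.2) = -2.80653…

-2.807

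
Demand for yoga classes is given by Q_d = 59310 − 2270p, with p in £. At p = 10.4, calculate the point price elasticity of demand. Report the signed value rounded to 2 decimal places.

dQ_d/dp = −2270. At p = 10.4, Q_d = 59310 − 2270(10.4) = 35702.
Ed = (dQ_d/dp)·(p/Q_d) = −2270 × (10.4/35702) = -0.6612…

-0.66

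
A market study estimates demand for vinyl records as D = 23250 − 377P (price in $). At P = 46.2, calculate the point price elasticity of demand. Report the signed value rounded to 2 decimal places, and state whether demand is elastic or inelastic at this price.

-2.99; elastic

dD/dP = −377. At P = 46.2, D = 23250 − 377(46.2) = 5832.6.
Ed = (dD/dP)·(P/D) = −377 × (46.2/5832.6) = -2.9862…
|Ed| = 2.99 > 1, so demand is elastic.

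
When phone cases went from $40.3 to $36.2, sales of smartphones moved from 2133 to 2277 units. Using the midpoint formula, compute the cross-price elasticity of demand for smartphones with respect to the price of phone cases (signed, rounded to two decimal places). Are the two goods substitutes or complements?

%ΔQ_{smartphones} = (2277 − 2133)/avg = 144/2205 = 0.065306…
%ΔP_{phone cases} = (36.2 − 40.3)/avg = -4.1/38.25 = -0.107189…
E_cross = (144/2205) / (-4.1/38.25) = -0.6092…
E_cross < 0 ⇒ the goods are complements.

-0.61; complements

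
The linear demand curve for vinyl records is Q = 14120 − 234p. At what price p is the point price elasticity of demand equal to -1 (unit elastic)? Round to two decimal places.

30.17

Ed = −234p/(14120 − 234p). Set this equal to -1:
234p = 1·(14120 − 234p) ⇒ 234p(1 + 1) = 1·14120
p = 1·14120 / (234·2) = 30.1709…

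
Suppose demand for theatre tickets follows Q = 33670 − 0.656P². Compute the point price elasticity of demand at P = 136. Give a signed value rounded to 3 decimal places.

-1.127

dQ/dP = −2·0.656·P = -178.432. At P = 136, Q = 21536.624.
Ed = (dQ/dP)·(P/Q) = (-178.432) × (136/21536.624) = -1.12676…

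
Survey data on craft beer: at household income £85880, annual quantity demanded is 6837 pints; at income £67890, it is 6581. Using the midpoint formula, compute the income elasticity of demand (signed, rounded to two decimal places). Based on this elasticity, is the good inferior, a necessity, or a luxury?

%ΔQ = (6581 − 6837)/[( 6837 + 6581)/2] = -256/6709 = -0.038157…
%ΔIncome = (67890 − 85880)/[( 85880 + 67890)/2] = -17990/76885 = -0.233985…
E_income = (-256/6709) / (-17990/76885) = 0.1630…
0 < E_income < 1 ⇒ normal good, necessity.

0.16; necessity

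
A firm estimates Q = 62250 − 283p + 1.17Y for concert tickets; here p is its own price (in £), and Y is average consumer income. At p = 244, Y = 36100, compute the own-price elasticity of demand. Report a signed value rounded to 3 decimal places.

-1.949

At the given values, Q = 62250 − 283(244) + 1.17(36100) = 35435.
∂Q/∂p = −283.
E = (-283) × (244/35435) = -1.94869…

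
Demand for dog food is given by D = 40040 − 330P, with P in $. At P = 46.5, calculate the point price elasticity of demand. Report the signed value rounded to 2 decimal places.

-0.62

dD/dP = −330. At P = 46.5, D = 40040 − 330(46.5) = 24695.
Ed = (dD/dP)·(P/D) = −330 × (46.5/24695) = -0.6213…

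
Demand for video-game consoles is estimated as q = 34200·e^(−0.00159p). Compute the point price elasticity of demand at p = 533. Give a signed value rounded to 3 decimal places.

dq/dp = −0.00159·q = -23.3008. At p = 533, q = 14654.6.
Ed = (dq/dp)·(p/q) = (-23.3008) × (533/14654.6) = -0.84747

-0.847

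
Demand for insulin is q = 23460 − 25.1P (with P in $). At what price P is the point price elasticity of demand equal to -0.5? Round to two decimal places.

Ed = −25.1P/(23460 − 25.1P). Set this equal to -0.5:
25.1P = 0.5·(23460 − 25.1P) ⇒ 25.1P(1 + 0.5) = 0.5·23460
P = 0.5·23460 / (25.1·1.5) = 311.5537…

311.55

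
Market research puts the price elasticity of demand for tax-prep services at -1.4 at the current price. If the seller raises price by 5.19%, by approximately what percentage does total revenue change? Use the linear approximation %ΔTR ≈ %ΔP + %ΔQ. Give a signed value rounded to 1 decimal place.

%ΔQ ≈ Ed × %ΔP = (-1.4) × (+5.19%) = -7.2660%
%ΔTR ≈ %ΔP + %ΔQ = (+5.19%) + (-7.2660%) = -2.0760%

-2.1%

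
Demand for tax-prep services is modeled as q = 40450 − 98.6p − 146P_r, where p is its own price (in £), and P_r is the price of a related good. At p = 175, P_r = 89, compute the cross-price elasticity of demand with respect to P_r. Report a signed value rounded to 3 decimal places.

At the given values, q = 40450 − 98.6(175) − 146(89) = 10201.
∂q/∂P_r = -146.
E = (-146) × (89/10201) = -1.27379…

-1.274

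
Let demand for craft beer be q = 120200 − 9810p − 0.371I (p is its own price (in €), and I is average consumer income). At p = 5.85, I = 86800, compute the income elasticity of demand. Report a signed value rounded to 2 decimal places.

At the given values, q = 120200 − 9810(5.85) − 0.371(86800) = 30608.7.
∂q/∂I = -0.371.
E = (-0.371) × (86800/30608.7) = -1.0520…

-1.05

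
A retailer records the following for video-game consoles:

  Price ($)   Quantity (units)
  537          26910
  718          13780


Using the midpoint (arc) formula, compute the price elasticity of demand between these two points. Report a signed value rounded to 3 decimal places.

-2.237

%ΔQ = (13780 − 26910) / [(26910 + 13780)/2] = -13130/20345 = -0.645367…
%ΔP = (718 − 537) / [(537 + 718)/2] = 181/627.5 = 0.288446…
Arc Ed = %ΔQ / %ΔP = (-13130/20345) / (181/627.5) = -2.23739…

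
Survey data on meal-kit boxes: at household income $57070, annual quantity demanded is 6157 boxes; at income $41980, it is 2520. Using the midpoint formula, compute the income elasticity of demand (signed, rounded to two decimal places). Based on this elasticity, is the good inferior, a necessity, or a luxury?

2.75; luxury

%ΔQ = (2520 − 6157)/[( 6157 + 2520)/2] = -3637/4338.5 = -0.838308…
%ΔIncome = (41980 − 57070)/[( 57070 + 41980)/2] = -15090/49525 = -0.304694…
E_income = (-3637/4338.5) / (-15090/49525) = 2.7513…
E_income > 1 ⇒ normal good, luxury.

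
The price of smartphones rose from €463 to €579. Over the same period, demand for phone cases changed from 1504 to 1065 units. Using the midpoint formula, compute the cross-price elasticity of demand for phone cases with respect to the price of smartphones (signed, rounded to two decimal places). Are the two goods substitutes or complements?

-1.54; complements

%ΔQ_{phone cases} = (1065 − 1504)/avg = -439/1284.5 = -0.341767…
%ΔP_{smartphones} = (579 − 463)/avg = 116/521 = 0.222648…
E_cross = (-439/1284.5) / (116/521) = -1.5350…
E_cross < 0 ⇒ the goods are complements.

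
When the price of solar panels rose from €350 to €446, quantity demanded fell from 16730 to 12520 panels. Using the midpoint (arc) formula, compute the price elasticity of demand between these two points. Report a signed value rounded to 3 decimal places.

-1.193

%ΔQ = (12520 − 16730) / [(16730 + 12520)/2] = -4210/14625 = -0.287863…
%ΔP = (446 − 350) / [(350 + 446)/2] = 96/398 = 0.241206…
Arc Ed = %ΔQ / %ΔP = (-4210/14625) / (96/398) = -1.19343…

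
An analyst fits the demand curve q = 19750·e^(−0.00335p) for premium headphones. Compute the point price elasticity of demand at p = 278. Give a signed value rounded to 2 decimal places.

dq/dp = −0.00335·q = -26.0707. At p = 278, q = 7782.31.
Ed = (dq/dp)·(p/q) = (-26.0707) × (278/7782.31) = -0.9313

-0.93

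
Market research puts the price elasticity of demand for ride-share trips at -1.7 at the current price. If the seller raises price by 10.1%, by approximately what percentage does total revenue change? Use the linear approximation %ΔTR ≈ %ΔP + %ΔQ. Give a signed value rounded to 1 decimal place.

%ΔQ ≈ Ed × %ΔP = (-1.7) × (+10.1%) = -17.1700%
%ΔTR ≈ %ΔP + %ΔQ = (+10.1%) + (-17.1700%) = -7.0700%

-7.1%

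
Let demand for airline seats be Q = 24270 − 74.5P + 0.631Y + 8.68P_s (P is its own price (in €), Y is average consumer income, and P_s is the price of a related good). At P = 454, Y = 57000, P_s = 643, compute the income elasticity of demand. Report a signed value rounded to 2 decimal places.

1.12

At the given values, Q = 24270 − 74.5(454) + 0.631(57000) + 8.68(643) = 31995.24.
∂Q/∂Y = 0.631.
E = (0.631) × (57000/31995.24) = 1.1241…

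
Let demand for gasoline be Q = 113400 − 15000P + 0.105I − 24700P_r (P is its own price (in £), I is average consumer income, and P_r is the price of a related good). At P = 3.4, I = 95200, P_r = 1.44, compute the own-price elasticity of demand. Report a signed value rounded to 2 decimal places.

-1.38

At the given values, Q = 113400 − 15000(3.4) + 0.105(95200) − 24700(1.44) = 36828.
∂Q/∂P = −15000.
E = (-15000) × (3.4/36828) = -1.3848…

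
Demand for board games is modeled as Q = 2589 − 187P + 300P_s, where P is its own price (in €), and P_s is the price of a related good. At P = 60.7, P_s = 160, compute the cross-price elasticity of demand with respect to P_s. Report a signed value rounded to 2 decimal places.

1.22

At the given values, Q = 2589 − 187(60.7) + 300(160) = 39238.1.
∂Q/∂P_s = 300.
E = (300) × (160/39238.1) = 1.2233…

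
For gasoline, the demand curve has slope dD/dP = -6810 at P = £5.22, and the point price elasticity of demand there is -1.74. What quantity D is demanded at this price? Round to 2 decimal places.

Ed = (dD/dP)·(P/D) ⇒ D = (dD/dP)·P/Ed = (-6810)·5.22/(-1.74) = 20430

20430.00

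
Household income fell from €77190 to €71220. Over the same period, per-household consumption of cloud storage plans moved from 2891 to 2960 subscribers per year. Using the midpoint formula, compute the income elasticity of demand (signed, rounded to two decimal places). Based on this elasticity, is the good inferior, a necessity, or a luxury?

-0.29; inferior

%ΔQ = (2960 − 2891)/[( 2891 + 2960)/2] = 69/2925.5 = 0.023585…
%ΔIncome = (71220 − 77190)/[( 77190 + 71220)/2] = -5970/74205 = -0.080452…
E_income = (69/2925.5) / (-5970/74205) = -0.2931…
E_income < 0 ⇒ inferior good.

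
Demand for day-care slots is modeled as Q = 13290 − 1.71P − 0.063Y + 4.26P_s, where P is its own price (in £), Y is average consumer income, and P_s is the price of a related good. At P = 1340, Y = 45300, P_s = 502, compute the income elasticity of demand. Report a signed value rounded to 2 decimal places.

At the given values, Q = 13290 − 1.71(1340) − 0.063(45300) + 4.26(502) = 10283.22.
∂Q/∂Y = -0.063.
E = (-0.063) × (45300/10283.22) = -0.2775…

-0.28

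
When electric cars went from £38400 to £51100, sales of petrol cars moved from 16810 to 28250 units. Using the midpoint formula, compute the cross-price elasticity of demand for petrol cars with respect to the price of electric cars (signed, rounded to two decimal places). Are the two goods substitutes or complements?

%ΔQ_{petrol cars} = (28250 − 16810)/avg = 11440/22530 = 0.507767…
%ΔP_{electric cars} = (51100 − 38400)/avg = 12700/44750 = 0.283798…
E_cross = (11440/22530) / (12700/44750) = 1.7891…
E_cross > 0 ⇒ the goods are substitutes.

1.79; substitutes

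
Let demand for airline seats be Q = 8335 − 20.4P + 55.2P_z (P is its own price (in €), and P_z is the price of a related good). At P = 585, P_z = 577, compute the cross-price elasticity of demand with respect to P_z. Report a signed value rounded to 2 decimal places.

At the given values, Q = 8335 − 20.4(585) + 55.2(577) = 28251.4.
∂Q/∂P_z = 55.2.
E = (55.2) × (577/28251.4) = 1.1273…

1.13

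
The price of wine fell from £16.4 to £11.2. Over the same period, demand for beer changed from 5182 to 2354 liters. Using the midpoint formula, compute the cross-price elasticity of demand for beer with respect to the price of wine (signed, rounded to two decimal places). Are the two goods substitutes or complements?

%ΔQ_{beer} = (2354 − 5182)/avg = -2828/3768 = -0.750530…
%ΔP_{wine} = (11.2 − 16.4)/avg = -5.2/13.8 = -0.376811…
E_cross = (-2828/3768) / (-5.2/13.8) = 1.9917…
E_cross > 0 ⇒ the goods are substitutes.

1.99; substitutes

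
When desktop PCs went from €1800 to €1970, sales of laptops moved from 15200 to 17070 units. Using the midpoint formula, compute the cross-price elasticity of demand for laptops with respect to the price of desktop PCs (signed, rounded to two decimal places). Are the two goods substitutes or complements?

1.29; substitutes

%ΔQ_{laptops} = (17070 − 15200)/avg = 1870/16135 = 0.115897…
%ΔP_{desktop PCs} = (1970 − 1800)/avg = 170/1885 = 0.090185…
E_cross = (1870/16135) / (170/1885) = 1.2850…
E_cross > 0 ⇒ the goods are substitutes.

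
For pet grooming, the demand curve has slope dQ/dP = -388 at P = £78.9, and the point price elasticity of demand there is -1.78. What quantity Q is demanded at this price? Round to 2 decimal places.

17198.43

Ed = (dQ/dP)·(P/Q) ⇒ Q = (dQ/dP)·P/Ed = (-388)·78.9/(-1.78) = 17198.4269…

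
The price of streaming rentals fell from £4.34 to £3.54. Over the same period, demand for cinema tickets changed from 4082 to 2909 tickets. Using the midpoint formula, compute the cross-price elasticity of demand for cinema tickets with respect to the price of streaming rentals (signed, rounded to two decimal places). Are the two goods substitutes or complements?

1.65; substitutes

%ΔQ_{cinema tickets} = (2909 − 4082)/avg = -1173/3495.5 = -0.335574…
%ΔP_{streaming rentals} = (3.54 − 4.34)/avg = -0.8/3.94 = -0.203045…
E_cross = (-1173/3495.5) / (-0.8/3.94) = 1.6527…
E_cross > 0 ⇒ the goods are substitutes.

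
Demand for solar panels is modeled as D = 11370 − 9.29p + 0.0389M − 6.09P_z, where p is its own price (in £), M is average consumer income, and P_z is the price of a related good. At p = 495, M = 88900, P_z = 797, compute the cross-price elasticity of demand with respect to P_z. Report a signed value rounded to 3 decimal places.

At the given values, D = 11370 − 9.29(495) + 0.0389(88900) − 6.09(797) = 5375.93.
∂D/∂P_z = -6.09.
E = (-6.09) × (797/5375.93) = -0.90286…

-0.903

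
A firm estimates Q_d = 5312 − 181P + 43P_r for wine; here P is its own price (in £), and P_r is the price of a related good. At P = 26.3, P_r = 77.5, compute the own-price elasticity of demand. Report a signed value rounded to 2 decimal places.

At the given values, Q_d = 5312 − 181(26.3) + 43(77.5) = 3884.2.
∂Q_d/∂P = −181.
E = (-181) × (26.3/3884.2) = -1.2255…

-1.23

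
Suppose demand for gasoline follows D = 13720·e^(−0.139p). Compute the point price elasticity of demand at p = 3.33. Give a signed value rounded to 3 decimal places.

-0.463

dD/dp = −0.139·D = -1200.46. At p = 3.33, D = 8636.39.
Ed = (dD/dp)·(p/D) = (-1200.46) × (3.33/8636.39) = -0.46287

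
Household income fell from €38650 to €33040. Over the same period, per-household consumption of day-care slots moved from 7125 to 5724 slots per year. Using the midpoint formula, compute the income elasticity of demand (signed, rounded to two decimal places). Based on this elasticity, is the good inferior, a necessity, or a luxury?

1.39; luxury

%ΔQ = (5724 − 7125)/[( 7125 + 5724)/2] = -1401/6424.5 = -0.218071…
%ΔIncome = (33040 − 38650)/[( 38650 + 33040)/2] = -5610/35845 = -0.156507…
E_income = (-1401/6424.5) / (-5610/35845) = 1.3933…
E_income > 1 ⇒ normal good, luxury.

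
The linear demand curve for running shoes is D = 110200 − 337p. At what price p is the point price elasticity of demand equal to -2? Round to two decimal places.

218.00

Ed = −337p/(110200 − 337p). Set this equal to -2:
337p = 2·(110200 − 337p) ⇒ 337p(1 + 2) = 2·110200
p = 2·110200 / (337·3) = 218.0019…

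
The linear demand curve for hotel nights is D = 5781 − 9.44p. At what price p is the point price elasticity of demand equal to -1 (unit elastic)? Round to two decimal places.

306.20

Ed = −9.44p/(5781 − 9.44p). Set this equal to -1:
9.44p = 1·(5781 − 9.44p) ⇒ 9.44p(1 + 1) = 1·5781
p = 1·5781 / (9.44·2) = 306.1970…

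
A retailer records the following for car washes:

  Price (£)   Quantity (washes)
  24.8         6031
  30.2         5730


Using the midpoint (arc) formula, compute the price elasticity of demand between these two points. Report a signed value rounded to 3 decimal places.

-0.261

%ΔQ = (5730 − 6031) / [(6031 + 5730)/2] = -301/5880.5 = -0.051186…
%ΔP = (30.2 − 24.8) / [(24.8 + 30.2)/2] = 5.4/27.5 = 0.196363…
Arc Ed = %ΔQ / %ΔP = (-301/5880.5) / (5.4/27.5) = -0.26067…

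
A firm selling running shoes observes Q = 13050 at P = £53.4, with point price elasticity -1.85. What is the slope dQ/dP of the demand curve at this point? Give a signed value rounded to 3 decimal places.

Ed = (dQ/dP)·(P/Q) ⇒ dQ/dP = Ed·Q/P = (-1.85)·13050/53.4 = -452.10674…

-452.107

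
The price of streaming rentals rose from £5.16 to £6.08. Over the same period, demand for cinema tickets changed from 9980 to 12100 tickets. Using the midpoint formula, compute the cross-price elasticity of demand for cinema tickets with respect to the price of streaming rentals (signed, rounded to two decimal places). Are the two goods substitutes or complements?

1.17; substitutes

%ΔQ_{cinema tickets} = (12100 − 9980)/avg = 2120/11040 = 0.192028…
%ΔP_{streaming rentals} = (6.08 − 5.16)/avg = 0.92/5.62 = 0.163701…
E_cross = (2120/11040) / (0.92/5.62) = 1.1730…
E_cross > 0 ⇒ the goods are substitutes.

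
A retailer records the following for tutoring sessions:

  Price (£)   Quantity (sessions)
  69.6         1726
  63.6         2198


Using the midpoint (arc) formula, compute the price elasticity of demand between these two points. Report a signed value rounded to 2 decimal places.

%ΔQ = (2198 − 1726) / [(1726 + 2198)/2] = 472/1962 = 0.240570…
%ΔP = (63.6 − 69.6) / [(69.6 + 63.6)/2] = -6/66.6 = -0.090090…
Arc Ed = %ΔQ / %ΔP = (472/1962) / (-6/66.6) = -2.6703…

-2.67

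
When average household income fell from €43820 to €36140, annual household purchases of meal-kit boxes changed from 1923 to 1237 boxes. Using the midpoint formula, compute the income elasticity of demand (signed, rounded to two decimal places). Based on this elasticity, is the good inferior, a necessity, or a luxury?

%ΔQ = (1237 − 1923)/[( 1923 + 1237)/2] = -686/1580 = -0.434177…
%ΔIncome = (36140 − 43820)/[( 43820 + 36140)/2] = -7680/39980 = -0.192096…
E_income = (-686/1580) / (-7680/39980) = 2.2602…
E_income > 1 ⇒ normal good, luxury.

2.26; luxury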